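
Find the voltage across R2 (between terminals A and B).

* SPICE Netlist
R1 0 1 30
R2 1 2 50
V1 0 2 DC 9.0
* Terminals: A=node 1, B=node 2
R1 and R2 are in series across V1 (node 0 → node 1 → node 2), and the output A–B is taken across R2, so this is a voltage divider.
Series current: I = V1/(R1 + R2) = 9/(30 + 50) = 9/80 = 0.1125 A
V_R2 = I × R2 = V1 × R2/(R1 + R2) = 9 × 50/80 = 5.625 V

Final answer: 5.625 V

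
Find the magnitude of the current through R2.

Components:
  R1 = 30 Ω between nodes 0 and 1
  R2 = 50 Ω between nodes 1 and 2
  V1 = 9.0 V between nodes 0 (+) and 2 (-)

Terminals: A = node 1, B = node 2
Nodal analysis, taking node 2 as the 0 V reference.
Source V1 fixes V_0 = 9 V.
KCL at each unknown node (sum of currents leaving = 0; resistances in Ω):
  Node 1: (V_1 - 9)/30 + (V_1 - 0)/50 = 0
Collecting terms: 0.05333 × V_1 = 0.3  =>  V_1 = 5.625 V
I_R2 = (V_1 - V_2)/R2 = (5.625 - 0)/50 = 0.1125 A
|I_R2| = 0.1125 A

Final answer: |I_R2| = 0.1125 A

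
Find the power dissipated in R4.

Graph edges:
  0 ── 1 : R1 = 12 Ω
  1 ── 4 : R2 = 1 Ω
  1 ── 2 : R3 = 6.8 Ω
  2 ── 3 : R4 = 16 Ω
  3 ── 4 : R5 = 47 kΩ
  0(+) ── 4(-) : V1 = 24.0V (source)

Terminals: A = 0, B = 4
Nodal analysis, taking node 4 as the 0 V reference.
Source V1 fixes V_0 = 24 V.
KCL at each unknown node (sum of currents leaving = 0; resistances in Ω):
  Node 1: (V_1 - 24)/12 + (V_1 - 0)/1 + (V_1 - V_2)/6.8 = 0
  Node 2: (V_2 - V_1)/6.8 + (V_2 - V_3)/16 = 0
  Node 3: (V_3 - V_2)/16 + (V_3 - 0)/47000 = 0
Collecting terms (coefficients in siemens):
  1.23·V_1 - 0.1471·V_2 = 2
  0.2096·V_2 - 0.1471·V_1 - 0.0625·V_3 = 0
  0.06252·V_3 - 0.0625·V_2 = 0
Solving these 3 simultaneous equations (Gaussian elimination) gives:
  V_1 = 1.846 V, V_2 = 1.846 V, V_3 = 1.845 V
I_R4 = (V_2 - V_3)/R4 = (1.846 - 1.845)/16 = 0.00003926 A
P_R4 = I_R4² × R4 = (0.00003926)² × 16 = 0.00000002466 W

Final answer: 2.466e-08 W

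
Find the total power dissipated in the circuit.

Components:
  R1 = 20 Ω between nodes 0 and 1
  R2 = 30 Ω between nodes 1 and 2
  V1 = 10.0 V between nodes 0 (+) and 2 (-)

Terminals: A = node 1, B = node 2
Nodal analysis, taking node 2 as the 0 V reference.
Source V1 fixes V_0 = 10 V.
KCL at each unknown node (sum of currents leaving = 0; resistances in Ω):
  Node 1: (V_1 - 10)/20 + (V_1 - 0)/30 = 0
Collecting terms: 0.08333 × V_1 = 0.5  =>  V_1 = 6 V
Power in each resistor, P = (ΔV)²/R:
  P_R1 = (10 - 6)²/20 = 0.8 W
  P_R2 = (6 - 0)²/30 = 1.2 W
P_total = P_R1 + P_R2 = 2 W

Final answer: 2 W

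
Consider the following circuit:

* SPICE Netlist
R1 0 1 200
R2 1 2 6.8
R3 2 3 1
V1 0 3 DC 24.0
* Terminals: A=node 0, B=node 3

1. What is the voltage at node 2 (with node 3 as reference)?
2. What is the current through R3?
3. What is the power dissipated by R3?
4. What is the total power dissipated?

Nodal analysis, taking node 3 as the 0 V reference.
Source V1 fixes V_0 = 24 V.
KCL at each unknown node (sum of currents leaving = 0; resistances in Ω):
  Node 1: (V_1 - 24)/200 + (V_1 - V_2)/6.8 = 0
  Node 2: (V_2 - V_1)/6.8 + (V_2 - 0)/1 = 0
Collecting terms (coefficients in siemens):
  0.1521·V_1 - 0.1471·V_2 = 0.12
  1.147·V_2 - 0.1471·V_1 = 0
Determinant D = (0.1521)(1.147) - (-0.1471)(-0.1471) = 0.1528
V_1 = [(0.12)(1.147) - (-0.1471)(0)]/D = 0.9009 V
V_2 = [(0.1521)(0) - (0.12)(-0.1471)]/D = 0.1155 V
Part 1:
  Read off the nodal solution: V_2 = 0.1155 V
Part 2:
  I_R3 = (V_2 - V_3)/R3 = (0.1155 - 0)/1 = 0.1155 A
  Magnitude: I_R3 = 0.1155 A
Part 3:
  I_R3 = (V_2 - V_3)/R3 = (0.1155 - 0)/1 = 0.1155 A
  P_R3 = I_R3² × R3 = (0.1155)² × 1 = 0.01334 W
Part 4:
  Power in each resistor, P = (ΔV)²/R:
    P_R1 = (24 - 0.9009)²/200 = 2.668 W
    P_R2 = (0.9009 - 0.1155)²/6.8 = 0.09071 W
    P_R3 = (0.1155 - 0)²/1 = 0.01334 W
  P_total = P_R1 + P_R2 + P_R3 = 2.772 W

Final answers:
1. V_2 = 0.1155 V
2. I_R3 = 0.1155 A
3. P_R3 = 0.01334 W
4. P_total = 2.772 W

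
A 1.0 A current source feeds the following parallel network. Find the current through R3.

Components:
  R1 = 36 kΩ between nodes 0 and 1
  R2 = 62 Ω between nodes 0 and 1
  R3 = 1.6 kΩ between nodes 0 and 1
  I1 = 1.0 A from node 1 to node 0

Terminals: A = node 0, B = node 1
All resistors sit directly between nodes 0 and 1, so they are in parallel and share one voltage V; the full source current 1 A splits among them.
1/R_par = 1/36000 + 1/62 + 1/1600 = 0.01678 S  =>  R_par = 59.59 Ω
V = I × R_par = 1 × 59.59 = 59.59 V
I_R3 = V/R3 = 59.59/1600 = 0.03724 A

Final answer: 0.03724 A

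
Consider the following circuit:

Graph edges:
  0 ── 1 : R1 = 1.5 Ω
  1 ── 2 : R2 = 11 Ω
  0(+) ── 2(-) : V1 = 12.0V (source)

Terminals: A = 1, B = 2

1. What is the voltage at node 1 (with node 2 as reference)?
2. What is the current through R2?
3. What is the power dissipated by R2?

Nodal analysis, taking node 2 as the 0 V reference.
Source V1 fixes V_0 = 12 V.
KCL at each unknown node (sum of currents leaving = 0; resistances in Ω):
  Node 1: (V_1 - 12)/1.5 + (V_1 - 0)/11 = 0
Collecting terms: 0.7576 × V_1 = 8  =>  V_1 = 10.56 V
Part 1:
  Read off the nodal solution: V_1 = 10.56 V
Part 2:
  I_R2 = (V_1 - V_2)/R2 = (10.56 - 0)/11 = 0.96 A
  Magnitude: I_R2 = 0.96 A
Part 3:
  I_R2 = (V_1 - V_2)/R2 = (10.56 - 0)/11 = 0.96 A
  P_R2 = I_R2² × R2 = (0.96)² × 11 = 10.14 W

Final answers:
1. V_1 = 10.56 V
2. I_R2 = 0.96 A
3. P_R2 = 10.14 W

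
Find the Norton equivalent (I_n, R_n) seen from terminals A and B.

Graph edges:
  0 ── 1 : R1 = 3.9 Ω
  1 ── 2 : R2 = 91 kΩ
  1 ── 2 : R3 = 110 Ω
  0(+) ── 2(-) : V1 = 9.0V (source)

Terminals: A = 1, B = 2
Find the Thévenin equivalent first; then I_n = V_th/R_th and R_n = R_th.
Step 1 — V_th is the open-circuit voltage V_A - V_B (nothing connected across the terminals).
Nodal analysis, taking node 2 as the 0 V reference.
Source V1 fixes V_0 = 9 V.
KCL at each unknown node (sum of currents leaving = 0; resistances in Ω):
  Node 1: (V_1 - 9)/3.9 + (V_1 - 0)/91000 + (V_1 - 0)/110 = 0
Collecting terms: 0.2655 × V_1 = 2.308  =>  V_1 = 8.691 V
V_th = V_1 - V_2 = 8.691 - 0 = 8.691 V
Step 2 — R_th: zero the source — replace V1 by a short circuit (node 2 merges into node 0) — and find the resistance seen between A (node 1) and B (node 0).
Reduce the network between node 1 (A) and node 0 (B) by series/parallel combination:
  Rp1 = R1 ‖ R2 ‖ R3 (parallel, all between nodes 0 and 1) = 1/(1/3.9 + 1/91000 + 1/110) = 3.766 Ω
R_th = 3.766 Ω
I_n = V_th/R_th = 8.691/3.766 = 2.308 A, and R_n = R_th = 3.766 Ω

Final answer: I_n = 2.308 A, R_n = 3.766 Ω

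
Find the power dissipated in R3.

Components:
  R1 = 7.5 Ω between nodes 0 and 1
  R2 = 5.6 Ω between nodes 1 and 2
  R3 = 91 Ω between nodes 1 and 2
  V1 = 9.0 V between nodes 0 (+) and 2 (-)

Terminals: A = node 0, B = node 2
Nodal analysis, taking node 2 as the 0 V reference.
Source V1 fixes V_0 = 9 V.
KCL at each unknown node (sum of currents leaving = 0; resistances in Ω):
  Node 1: (V_1 - 9)/7.5 + (V_1 - 0)/5.6 + (V_1 - 0)/91 = 0
Collecting terms: 0.3229 × V_1 = 1.2  =>  V_1 = 3.716 V
I_R3 = (V_1 - V_2)/R3 = (3.716 - 0)/91 = 0.04084 A
P_R3 = I_R3² × R3 = (0.04084)² × 91 = 0.1518 W

Final answer: 0.1518 W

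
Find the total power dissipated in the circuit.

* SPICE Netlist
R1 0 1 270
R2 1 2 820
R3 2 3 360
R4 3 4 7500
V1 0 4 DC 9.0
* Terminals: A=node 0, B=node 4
Nodal analysis, taking node 4 as the 0 V reference.
Source V1 fixes V_0 = 9 V.
KCL at each unknown node (sum of currents leaving = 0; resistances in Ω):
  Node 1: (V_1 - 9)/270 + (V_1 - V_2)/820 = 0
  Node 2: (V_2 - V_1)/820 + (V_2 - V_3)/360 = 0
  Node 3: (V_3 - V_2)/360 + (V_3 - 0)/7500 = 0
Collecting terms (coefficients in siemens):
  0.004923·V_1 - 0.00122·V_2 = 0.03333
  0.003997·V_2 - 0.00122·V_1 - 0.002778·V_3 = 0
  0.002911·V_3 - 0.002778·V_2 = 0
Solving these 3 simultaneous equations (Gaussian elimination) gives:
  V_1 = 8.728 V, V_2 = 7.904 V, V_3 = 7.542 V
Power in each resistor, P = (ΔV)²/R:
  P_R1 = (9 - 8.728)²/270 = 0.000273 W
  P_R2 = (8.728 - 7.904)²/820 = 0.0008292 W
  P_R3 = (7.904 - 7.542)²/360 = 0.000364 W
  P_R4 = (7.542 - 0)²/7500 = 0.007584 W
P_total = P_R1 + P_R2 + P_R3 + P_R4 = 0.00905 W

Final answer: 0.00905 W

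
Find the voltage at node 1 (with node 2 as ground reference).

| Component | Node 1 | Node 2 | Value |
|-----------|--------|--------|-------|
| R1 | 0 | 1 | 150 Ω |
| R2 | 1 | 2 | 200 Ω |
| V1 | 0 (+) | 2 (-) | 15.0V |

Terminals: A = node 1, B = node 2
Nodal analysis, taking node 2 as the 0 V reference.
Source V1 fixes V_0 = 15 V.
KCL at each unknown node (sum of currents leaving = 0; resistances in Ω):
  Node 1: (V_1 - 15)/150 + (V_1 - 0)/200 = 0
Collecting terms: 0.01167 × V_1 = 0.1  =>  V_1 = 8.571 V
The requested potential is V_1 = 8.571 V.

Final answer: V_1 = 8.571 V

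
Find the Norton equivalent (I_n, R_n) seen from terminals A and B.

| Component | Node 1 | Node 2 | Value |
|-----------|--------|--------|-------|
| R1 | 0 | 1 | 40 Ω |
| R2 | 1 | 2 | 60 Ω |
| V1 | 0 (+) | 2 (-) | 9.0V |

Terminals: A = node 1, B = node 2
Find the Thévenin equivalent first; then I_n = V_th/R_th and R_n = R_th.
Step 1 — V_th is the open-circuit voltage V_A - V_B (nothing connected across the terminals).
Nodal analysis, taking node 2 as the 0 V reference.
Source V1 fixes V_0 = 9 V.
KCL at each unknown node (sum of currents leaving = 0; resistances in Ω):
  Node 1: (V_1 - 9)/40 + (V_1 - 0)/60 = 0
Collecting terms: 0.04167 × V_1 = 0.225  =>  V_1 = 5.4 V
V_th = V_1 - V_2 = 5.4 - 0 = 5.4 V
Step 2 — R_th: zero the source — replace V1 by a short circuit (node 2 merges into node 0) — and find the resistance seen between A (node 1) and B (node 0).
Reduce the network between node 1 (A) and node 0 (B) by series/parallel combination:
  Rp1 = R1 ‖ R2 (parallel, both between nodes 0 and 1) = 1/(1/40 + 1/60) = 24 Ω
R_th = 24 Ω
I_n = V_th/R_th = 5.4/24 = 0.225 A, and R_n = R_th = 24 Ω

Final answer: I_n = 0.225 A, R_n = 24 Ω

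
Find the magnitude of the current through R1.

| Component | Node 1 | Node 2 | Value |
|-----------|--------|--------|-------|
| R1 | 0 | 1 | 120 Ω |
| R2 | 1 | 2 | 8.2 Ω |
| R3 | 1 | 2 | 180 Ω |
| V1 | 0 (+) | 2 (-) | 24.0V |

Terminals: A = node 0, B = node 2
Nodal analysis, taking node 2 as the 0 V reference.
Source V1 fixes V_0 = 24 V.
KCL at each unknown node (sum of currents leaving = 0; resistances in Ω):
  Node 1: (V_1 - 24)/120 + (V_1 - 0)/8.2 + (V_1 - 0)/180 = 0
Collecting terms: 0.1358 × V_1 = 0.2  =>  V_1 = 1.472 V
I_R1 = (V_0 - V_1)/R1 = (24 - 1.472)/120 = 0.1877 A
|I_R1| = 0.1877 A

Final answer: |I_R1| = 0.1877 A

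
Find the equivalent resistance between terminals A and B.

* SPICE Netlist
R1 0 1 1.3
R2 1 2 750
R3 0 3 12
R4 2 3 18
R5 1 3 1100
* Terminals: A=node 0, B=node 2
The network is not a plain series/parallel combination. Inject a 1 A test current into terminal A (node 0) and return it from terminal B (node 2); then R_eq = V_A / (1 A).
Nodal analysis, taking node 2 as the 0 V reference.
Current source I_test pushes 1 A into node 0 and draws it out of node 2.
KCL at each unknown node (sum of currents leaving = 0; resistances in Ω):
  Node 0: (V_0 - V_1)/1.3 + (V_0 - V_3)/12 - 1 = 0
  Node 1: (V_1 - V_0)/1.3 + (V_1 - 0)/750 + (V_1 - V_3)/1100 = 0
  Node 3: (V_3 - V_0)/12 + (V_3 - V_1)/1100 + (V_3 - 0)/18 = 0
Collecting terms (coefficients in siemens):
  0.8526·V_0 - 0.7692·V_1 - 0.08333·V_3 = 1
  0.7715·V_1 - 0.7692·V_0 - 0.0009091·V_3 = 0
  0.1398·V_3 - 0.08333·V_0 - 0.0009091·V_1 = 0
Solving these 3 simultaneous equations (Gaussian elimination) gives:
  V_0 = 28.73 V, V_1 = 28.67 V, V_3 = 17.31 V
R_eq = V_0 / 1 A = 28.73 Ω

Final answer: 28.73 Ω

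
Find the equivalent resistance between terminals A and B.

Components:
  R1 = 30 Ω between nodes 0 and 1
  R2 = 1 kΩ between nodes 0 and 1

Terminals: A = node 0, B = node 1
Reduce the network between node 0 (A) and node 1 (B) by series/parallel combination:
  Rp1 = R1 ‖ R2 (parallel, both between nodes 0 and 1) = 1/(1/30 + 1/1000) = 29.13 Ω
R_eq = 29.13 Ω

Final answer: 29.13 Ω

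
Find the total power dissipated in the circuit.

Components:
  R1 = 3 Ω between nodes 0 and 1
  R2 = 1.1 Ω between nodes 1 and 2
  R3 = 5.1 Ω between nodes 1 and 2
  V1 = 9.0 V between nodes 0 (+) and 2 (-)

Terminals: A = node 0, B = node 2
Nodal analysis, taking node 2 as the 0 V reference.
Source V1 fixes V_0 = 9 V.
KCL at each unknown node (sum of currents leaving = 0; resistances in Ω):
  Node 1: (V_1 - 9)/3 + (V_1 - 0)/1.1 + (V_1 - 0)/5.1 = 0
Collecting terms: 1.439 × V_1 = 3  =>  V_1 = 2.086 V
Power in each resistor, P = (ΔV)²/R:
  P_R1 = (9 - 2.086)²/3 = 15.94 W
  P_R2 = (2.086 - 0)²/1.1 = 3.954 W
  P_R3 = (2.086 - 0)²/5.1 = 0.8528 W
P_total = P_R1 + P_R2 + P_R3 = 20.74 W

Final answer: 20.74 W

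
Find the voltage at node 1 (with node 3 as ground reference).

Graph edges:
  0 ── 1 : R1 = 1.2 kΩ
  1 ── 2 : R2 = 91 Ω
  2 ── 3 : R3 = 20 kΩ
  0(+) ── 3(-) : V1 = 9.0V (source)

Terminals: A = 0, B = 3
Nodal analysis, taking node 3 as the 0 V reference.
Source V1 fixes V_0 = 9 V.
KCL at each unknown node (sum of currents leaving = 0; resistances in Ω):
  Node 1: (V_1 - 9)/1200 + (V_1 - V_2)/91 = 0
  Node 2: (V_2 - V_1)/91 + (V_2 - 0)/20000 = 0
Collecting terms (coefficients in siemens):
  0.01182·V_1 - 0.01099·V_2 = 0.0075
  0.01104·V_2 - 0.01099·V_1 = 0
Determinant D = (0.01182)(0.01104) - (-0.01099)(-0.01099) = 0.000009749
V_1 = [(0.0075)(0.01104) - (-0.01099)(0)]/D = 8.493 V
V_2 = [(0.01182)(0) - (0.0075)(-0.01099)]/D = 8.454 V
The requested potential is V_1 = 8.493 V.

Final answer: V_1 = 8.493 V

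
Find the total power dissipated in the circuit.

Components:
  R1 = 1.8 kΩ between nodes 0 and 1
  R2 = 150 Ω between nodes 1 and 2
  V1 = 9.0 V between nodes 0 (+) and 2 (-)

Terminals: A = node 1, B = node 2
Nodal analysis, taking node 2 as the 0 V reference.
Source V1 fixes V_0 = 9 V.
KCL at each unknown node (sum of currents leaving = 0; resistances in Ω):
  Node 1: (V_1 - 9)/1800 + (V_1 - 0)/150 = 0
Collecting terms: 0.007222 × V_1 = 0.005  =>  V_1 = 0.6923 V
Power in each resistor, P = (ΔV)²/R:
  P_R1 = (9 - 0.6923)²/1800 = 0.03834 W
  P_R2 = (0.6923 - 0)²/150 = 0.003195 W
P_total = P_R1 + P_R2 = 0.04154 W

Final answer: 0.04154 W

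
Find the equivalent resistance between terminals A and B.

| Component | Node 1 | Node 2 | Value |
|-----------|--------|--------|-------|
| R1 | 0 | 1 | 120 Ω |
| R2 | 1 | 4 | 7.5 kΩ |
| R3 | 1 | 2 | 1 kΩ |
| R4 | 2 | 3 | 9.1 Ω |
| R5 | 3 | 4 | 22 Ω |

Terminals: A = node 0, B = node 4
Reduce the network between node 0 (A) and node 4 (B) by series/parallel combination:
  Rs1 = R3 + R4 (series, joined only at node 2) = 1000 + 9.1 = 1009 Ω
  Rs2 = R5 + Rs1 (series, joined only at node 3) = 22 + 1009 = 1031 Ω
  Rp1 = R2 ‖ Rs2 (parallel, both between nodes 1 and 4) = 1/(1/7500 + 1/1031) = 906.5 Ω
  Rs3 = R1 + Rp1 (series, joined only at node 1) = 120 + 906.5 = 1026 Ω
R_eq = 1.026 kΩ

Final answer: 1.026 kΩ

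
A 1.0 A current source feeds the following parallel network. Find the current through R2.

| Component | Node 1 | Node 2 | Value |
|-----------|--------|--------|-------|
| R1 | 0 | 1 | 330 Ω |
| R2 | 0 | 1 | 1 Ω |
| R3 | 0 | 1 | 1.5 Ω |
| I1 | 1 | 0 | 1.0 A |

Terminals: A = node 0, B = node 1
All resistors sit directly between nodes 0 and 1, so they are in parallel and share one voltage V; the full source current 1 A splits among them.
1/R_par = 1/330 + 1/1 + 1/1.5 = 1.67 S  =>  R_par = 0.5989 Ω
V = I × R_par = 1 × 0.5989 = 0.5989 V
I_R2 = V/R2 = 0.5989/1 = 0.5989 A

Final answer: 0.5989 A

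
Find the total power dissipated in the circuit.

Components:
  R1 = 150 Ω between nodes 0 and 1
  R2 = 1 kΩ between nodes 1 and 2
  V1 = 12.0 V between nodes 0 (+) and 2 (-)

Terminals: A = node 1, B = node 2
Nodal analysis, taking node 2 as the 0 V reference.
Source V1 fixes V_0 = 12 V.
KCL at each unknown node (sum of currents leaving = 0; resistances in Ω):
  Node 1: (V_1 - 12)/150 + (V_1 - 0)/1000 = 0
Collecting terms: 0.007667 × V_1 = 0.08  =>  V_1 = 10.43 V
Power in each resistor, P = (ΔV)²/R:
  P_R1 = (12 - 10.43)²/150 = 0.01633 W
  P_R2 = (10.43 - 0)²/1000 = 0.1089 W
P_total = P_R1 + P_R2 = 0.1252 W

Final answer: 0.1252 W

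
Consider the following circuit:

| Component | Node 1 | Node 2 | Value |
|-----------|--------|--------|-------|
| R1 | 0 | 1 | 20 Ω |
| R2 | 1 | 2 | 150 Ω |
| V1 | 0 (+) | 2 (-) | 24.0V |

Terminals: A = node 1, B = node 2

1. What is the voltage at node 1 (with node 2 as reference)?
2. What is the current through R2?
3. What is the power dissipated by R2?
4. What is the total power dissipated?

Nodal analysis, taking node 2 as the 0 V reference.
Source V1 fixes V_0 = 24 V.
KCL at each unknown node (sum of currents leaving = 0; resistances in Ω):
  Node 1: (V_1 - 24)/20 + (V_1 - 0)/150 = 0
Collecting terms: 0.05667 × V_1 = 1.2  =>  V_1 = 21.18 V
Part 1:
  Read off the nodal solution: V_1 = 21.18 V
Part 2:
  I_R2 = (V_1 - V_2)/R2 = (21.18 - 0)/150 = 0.1412 A
  Magnitude: I_R2 = 0.1412 A
Part 3:
  I_R2 = (V_1 - V_2)/R2 = (21.18 - 0)/150 = 0.1412 A
  P_R2 = I_R2² × R2 = (0.1412)² × 150 = 2.99 W
Part 4:
  Power in each resistor, P = (ΔV)²/R:
    P_R1 = (24 - 21.18)²/20 = 0.3986 W
    P_R2 = (21.18 - 0)²/150 = 2.99 W
  P_total = P_R1 + P_R2 = 3.388 W

Final answers:
1. V_1 = 21.18 V
2. I_R2 = 0.1412 A
3. P_R2 = 2.99 W
4. P_total = 3.388 W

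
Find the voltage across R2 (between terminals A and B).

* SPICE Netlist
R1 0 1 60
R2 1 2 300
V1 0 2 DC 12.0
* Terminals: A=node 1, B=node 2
R1 and R2 are in series across V1 (node 0 → node 1 → node 2), and the output A–B is taken across R2, so this is a voltage divider.
Series current: I = V1/(R1 + R2) = 12/(60 + 300) = 12/360 = 0.03333 A
V_R2 = I × R2 = V1 × R2/(R1 + R2) = 12 × 300/360 = 10 V

Final answer: 10 V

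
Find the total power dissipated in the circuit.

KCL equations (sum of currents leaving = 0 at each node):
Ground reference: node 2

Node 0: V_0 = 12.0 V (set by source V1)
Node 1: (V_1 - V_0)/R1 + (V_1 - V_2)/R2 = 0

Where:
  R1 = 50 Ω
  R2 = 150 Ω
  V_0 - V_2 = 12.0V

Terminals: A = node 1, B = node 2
Nodal analysis, taking node 2 as the 0 V reference.
Source V1 fixes V_0 = 12 V.
KCL at each unknown node (sum of currents leaving = 0; resistances in Ω):
  Node 1: (V_1 - 12)/50 + (V_1 - 0)/150 = 0
Collecting terms: 0.02667 × V_1 = 0.24  =>  V_1 = 9 V
Power in each resistor, P = (ΔV)²/R:
  P_R1 = (12 - 9)²/50 = 0.18 W
  P_R2 = (9 - 0)²/150 = 0.54 W
P_total = P_R1 + P_R2 = 0.72 W

Final answer: 0.72 W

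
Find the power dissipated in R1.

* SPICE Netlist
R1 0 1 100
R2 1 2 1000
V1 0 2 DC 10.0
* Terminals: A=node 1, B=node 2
Nodal analysis, taking node 2 as the 0 V reference.
Source V1 fixes V_0 = 10 V.
KCL at each unknown node (sum of currents leaving = 0; resistances in Ω):
  Node 1: (V_1 - 10)/100 + (V_1 - 0)/1000 = 0
Collecting terms: 0.011 × V_1 = 0.1  =>  V_1 = 9.091 V
I_R1 = (V_0 - V_1)/R1 = (10 - 9.091)/100 = 0.009091 A
P_R1 = I_R1² × R1 = (0.009091)² × 100 = 0.008264 W

Final answer: 0.008264 W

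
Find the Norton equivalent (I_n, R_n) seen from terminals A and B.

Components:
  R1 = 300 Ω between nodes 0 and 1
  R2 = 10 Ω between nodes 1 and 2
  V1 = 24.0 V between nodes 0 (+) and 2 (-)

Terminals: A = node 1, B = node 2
Find the Thévenin equivalent first; then I_n = V_th/R_th and R_n = R_th.
Step 1 — V_th is the open-circuit voltage V_A - V_B (nothing connected across the terminals).
Nodal analysis, taking node 2 as the 0 V reference.
Source V1 fixes V_0 = 24 V.
KCL at each unknown node (sum of currents leaving = 0; resistances in Ω):
  Node 1: (V_1 - 24)/300 + (V_1 - 0)/10 = 0
Collecting terms: 0.1033 × V_1 = 0.08  =>  V_1 = 0.7742 V
V_th = V_1 - V_2 = 0.7742 - 0 = 0.7742 V
Step 2 — R_th: zero the source — replace V1 by a short circuit (node 2 merges into node 0) — and find the resistance seen between A (node 1) and B (node 0).
Reduce the network between node 1 (A) and node 0 (B) by series/parallel combination:
  Rp1 = R1 ‖ R2 (parallel, both between nodes 0 and 1) = 1/(1/300 + 1/10) = 9.677 Ω
R_th = 9.677 Ω
I_n = V_th/R_th = 0.7742/9.677 = 0.08 A, and R_n = R_th = 9.677 Ω

Final answer: I_n = 0.08 A, R_n = 9.677 Ω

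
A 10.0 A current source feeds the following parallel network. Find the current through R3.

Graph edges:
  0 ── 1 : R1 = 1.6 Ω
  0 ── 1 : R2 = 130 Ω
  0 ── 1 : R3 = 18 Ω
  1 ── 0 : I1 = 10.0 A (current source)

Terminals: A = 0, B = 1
All resistors sit directly between nodes 0 and 1, so they are in parallel and share one voltage V; the full source current 10 A splits among them.
1/R_par = 1/1.6 + 1/130 + 1/18 = 0.6882 S  =>  R_par = 1.453 Ω
V = I × R_par = 10 × 1.453 = 14.53 V
I_R3 = V/R3 = 14.53/18 = 0.8072 A

Final answer: 0.8072 A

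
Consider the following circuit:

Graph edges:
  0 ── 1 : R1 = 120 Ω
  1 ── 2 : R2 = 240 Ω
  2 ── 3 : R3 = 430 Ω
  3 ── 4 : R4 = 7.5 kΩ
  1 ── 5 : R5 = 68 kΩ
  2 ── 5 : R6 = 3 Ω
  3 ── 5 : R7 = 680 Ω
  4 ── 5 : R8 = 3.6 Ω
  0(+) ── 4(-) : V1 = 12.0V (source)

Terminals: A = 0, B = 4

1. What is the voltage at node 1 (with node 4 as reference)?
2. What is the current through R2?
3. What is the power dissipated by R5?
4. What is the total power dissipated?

Nodal analysis, taking node 4 as the 0 V reference.
Source V1 fixes V_0 = 12 V.
KCL at each unknown node (sum of currents leaving = 0; resistances in Ω):
  Node 1: (V_1 - 12)/120 + (V_1 - V_2)/240 + (V_1 - V_5)/68000 = 0
  Node 2: (V_2 - V_1)/240 + (V_2 - V_3)/430 + (V_2 - V_5)/3 = 0
  Node 3: (V_3 - V_2)/430 + (V_3 - 0)/7500 + (V_3 - V_5)/680 = 0
  Node 5: (V_5 - V_1)/68000 + (V_5 - V_2)/3 + (V_5 - V_3)/680 + (V_5 - 0)/3.6 = 0
Collecting terms (coefficients in siemens):
  0.01251·V_1 - 0.004167·V_2 - 0.00001471·V_5 = 0.1
  0.3398·V_2 - 0.004167·V_1 - 0.002326·V_3 - 0.3333·V_5 = 0
  0.00393·V_3 - 0.002326·V_2 - 0.001471·V_5 = 0
  0.6126·V_5 - 0.00001471·V_1 - 0.3333·V_2 - 0.001471·V_3 = 0
Solving these 4 simultaneous equations (Gaussian elimination) gives:
  V_1 = 8.063 V, V_2 = 0.2158 V, V_3 = 0.1719 V, V_5 = 0.118 V
Part 1:
  Read off the nodal solution: V_1 = 8.063 V
Part 2:
  I_R2 = (V_1 - V_2)/R2 = (8.063 - 0.2158)/240 = 0.03269 A
  Magnitude: I_R2 = 0.03269 A
Part 3:
  I_R5 = (V_1 - V_5)/R5 = (8.063 - 0.118)/68000 = 0.0001168 A
  P_R5 = I_R5² × R5 = (0.0001168)² × 68000 = 0.0009282 W
Part 4:
  Power in each resistor, P = (ΔV)²/R:
    P_R1 = (12 - 8.063)²/120 = 0.1292 W
    P_R2 = (8.063 - 0.2158)²/240 = 0.2565 W
    P_R3 = (0.2158 - 0.1719)²/430 = 0.000004485 W
    P_R4 = (0.1719 - 0)²/7500 = 0.00000394 W
    P_R5 = (8.063 - 0.118)²/68000 = 0.0009282 W
    P_R6 = (0.2158 - 0.118)²/3 = 0.003187 W
    P_R7 = (0.1719 - 0.118)²/680 = 0.000004266 W
    P_R8 = (0 - 0.118)²/3.6 = 0.00387 W
  P_total = P_R1 + P_R2 + P_R3 + P_R4 + P_R5 + P_R6 + P_R7 + P_R8 = 0.3937 W

Final answers:
1. V_1 = 8.063 V
2. I_R2 = 0.03269 A
3. P_R5 = 0.0009282 W
4. P_total = 0.3937 W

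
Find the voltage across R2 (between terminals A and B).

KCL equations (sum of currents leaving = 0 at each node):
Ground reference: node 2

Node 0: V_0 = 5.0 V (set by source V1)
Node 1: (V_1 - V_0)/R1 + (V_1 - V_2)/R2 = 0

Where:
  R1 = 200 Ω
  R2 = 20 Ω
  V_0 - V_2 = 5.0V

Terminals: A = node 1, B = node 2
R1 and R2 are in series across V1 (node 0 → node 1 → node 2), and the output A–B is taken across R2, so this is a voltage divider.
Series current: I = V1/(R1 + R2) = 5/(200 + 20) = 5/220 = 0.02273 A
V_R2 = I × R2 = V1 × R2/(R1 + R2) = 5 × 20/220 = 0.4545 V

Final answer: 0.4545 V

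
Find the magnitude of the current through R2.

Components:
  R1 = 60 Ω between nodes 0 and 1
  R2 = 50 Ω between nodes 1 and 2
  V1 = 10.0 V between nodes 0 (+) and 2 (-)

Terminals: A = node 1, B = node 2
Nodal analysis, taking node 2 as the 0 V reference.
Source V1 fixes V_0 = 10 V.
KCL at each unknown node (sum of currents leaving = 0; resistances in Ω):
  Node 1: (V_1 - 10)/60 + (V_1 - 0)/50 = 0
Collecting terms: 0.03667 × V_1 = 0.1667  =>  V_1 = 4.545 V
I_R2 = (V_1 - V_2)/R2 = (4.545 - 0)/50 = 0.09091 A
|I_R2| = 0.09091 A

Final answer: |I_R2| = 0.09091 A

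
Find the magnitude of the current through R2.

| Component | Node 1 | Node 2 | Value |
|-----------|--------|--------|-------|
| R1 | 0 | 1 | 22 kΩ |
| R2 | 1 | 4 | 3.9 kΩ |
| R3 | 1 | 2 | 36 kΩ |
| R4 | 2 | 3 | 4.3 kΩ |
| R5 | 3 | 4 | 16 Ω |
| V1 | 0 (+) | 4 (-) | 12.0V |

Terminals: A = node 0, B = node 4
Nodal analysis, taking node 4 as the 0 V reference.
Source V1 fixes V_0 = 12 V.
KCL at each unknown node (sum of currents leaving = 0; resistances in Ω):
  Node 1: (V_1 - 12)/22000 + (V_1 - 0)/3900 + (V_1 - V_2)/36000 = 0
  Node 2: (V_2 - V_1)/36000 + (V_2 - V_3)/4300 = 0
  Node 3: (V_3 - V_2)/4300 + (V_3 - 0)/16 = 0
Collecting terms (coefficients in siemens):
  0.0003296·V_1 - 0.00002778·V_2 = 0.0005455
  0.0002603·V_2 - 0.00002778·V_1 - 0.0002326·V_3 = 0
  0.06273·V_3 - 0.0002326·V_2 = 0
Solving these 3 simultaneous equations (Gaussian elimination) gives:
  V_1 = 1.67 V, V_2 = 0.1788 V, V_3 = 0.0006627 V
I_R2 = (V_1 - V_4)/R2 = (1.67 - 0)/3900 = 0.0004281 A
|I_R2| = 0.0004281 A

Final answer: |I_R2| = 0.0004281 A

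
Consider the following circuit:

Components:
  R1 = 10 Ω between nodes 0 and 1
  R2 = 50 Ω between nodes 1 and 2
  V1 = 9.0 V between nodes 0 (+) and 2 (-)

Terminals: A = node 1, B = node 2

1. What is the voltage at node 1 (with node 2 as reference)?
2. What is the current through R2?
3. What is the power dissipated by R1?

Nodal analysis, taking node 2 as the 0 V reference.
Source V1 fixes V_0 = 9 V.
KCL at each unknown node (sum of currents leaving = 0; resistances in Ω):
  Node 1: (V_1 - 9)/10 + (V_1 - 0)/50 = 0
Collecting terms: 0.12 × V_1 = 0.9  =>  V_1 = 7.5 V
Part 1:
  Read off the nodal solution: V_1 = 7.5 V
Part 2:
  I_R2 = (V_1 - V_2)/R2 = (7.5 - 0)/50 = 0.15 A
  Magnitude: I_R2 = 0.15 A
Part 3:
  I_R1 = (V_0 - V_1)/R1 = (9 - 7.5)/10 = 0.15 A
  P_R1 = I_R1² × R1 = (0.15)² × 10 = 0.225 W

Final answers:
1. V_1 = 7.5 V
2. I_R2 = 0.15 A
3. P_R1 = 0.225 W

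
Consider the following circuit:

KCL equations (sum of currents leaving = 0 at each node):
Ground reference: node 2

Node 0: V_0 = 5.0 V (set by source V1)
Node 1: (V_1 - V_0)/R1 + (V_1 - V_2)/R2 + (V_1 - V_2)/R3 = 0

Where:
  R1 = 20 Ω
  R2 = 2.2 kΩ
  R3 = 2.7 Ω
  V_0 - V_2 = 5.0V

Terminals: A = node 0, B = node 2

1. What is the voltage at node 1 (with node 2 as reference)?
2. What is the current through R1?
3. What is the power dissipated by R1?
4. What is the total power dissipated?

Nodal analysis, taking node 2 as the 0 V reference.
Source V1 fixes V_0 = 5 V.
KCL at each unknown node (sum of currents leaving = 0; resistances in Ω):
  Node 1: (V_1 - 5)/20 + (V_1 - 0)/2200 + (V_1 - 0)/2.7 = 0
Collecting terms: 0.4208 × V_1 = 0.25  =>  V_1 = 0.5941 V
Part 1:
  Read off the nodal solution: V_1 = 0.5941 V
Part 2:
  I_R1 = (V_0 - V_1)/R1 = (5 - 0.5941)/20 = 0.2203 A
  Magnitude: I_R1 = 0.2203 A
Part 3:
  I_R1 = (V_0 - V_1)/R1 = (5 - 0.5941)/20 = 0.2203 A
  P_R1 = I_R1² × R1 = (0.2203)² × 20 = 0.9706 W
Part 4:
  Power in each resistor, P = (ΔV)²/R:
    P_R1 = (5 - 0.5941)²/20 = 0.9706 W
    P_R2 = (0.5941 - 0)²/2200 = 0.0001604 W
    P_R3 = (0.5941 - 0)²/2.7 = 0.1307 W
  P_total = P_R1 + P_R2 + P_R3 = 1.101 W

Final answers:
1. V_1 = 0.5941 V
2. I_R1 = 0.2203 A
3. P_R1 = 0.9706 W
4. P_total = 1.101 W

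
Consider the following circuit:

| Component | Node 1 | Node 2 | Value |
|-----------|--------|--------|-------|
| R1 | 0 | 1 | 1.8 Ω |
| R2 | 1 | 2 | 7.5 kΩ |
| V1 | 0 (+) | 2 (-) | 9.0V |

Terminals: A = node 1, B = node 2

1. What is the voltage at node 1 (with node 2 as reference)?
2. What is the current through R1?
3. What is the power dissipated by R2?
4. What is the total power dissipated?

Nodal analysis, taking node 2 as the 0 V reference.
Source V1 fixes V_0 = 9 V.
KCL at each unknown node (sum of currents leaving = 0; resistances in Ω):
  Node 1: (V_1 - 9)/1.8 + (V_1 - 0)/7500 = 0
Collecting terms: 0.5557 × V_1 = 5  =>  V_1 = 8.998 V
Part 1:
  Read off the nodal solution: V_1 = 8.998 V
Part 2:
  I_R1 = (V_0 - V_1)/R1 = (9 - 8.998)/1.8 = 0.0012 A
  Magnitude: I_R1 = 0.0012 A
Part 3:
  I_R2 = (V_1 - V_2)/R2 = (8.998 - 0)/7500 = 0.0012 A
  P_R2 = I_R2² × R2 = (0.0012)² × 7500 = 0.01079 W
Part 4:
  Power in each resistor, P = (ΔV)²/R:
    P_R1 = (9 - 8.998)²/1.8 = 0.000002591 W
    P_R2 = (8.998 - 0)²/7500 = 0.01079 W
  P_total = P_R1 + P_R2 = 0.0108 W

Final answers:
1. V_1 = 8.998 V
2. I_R1 = 0.0012 A
3. P_R2 = 0.01079 W
4. P_total = 0.0108 W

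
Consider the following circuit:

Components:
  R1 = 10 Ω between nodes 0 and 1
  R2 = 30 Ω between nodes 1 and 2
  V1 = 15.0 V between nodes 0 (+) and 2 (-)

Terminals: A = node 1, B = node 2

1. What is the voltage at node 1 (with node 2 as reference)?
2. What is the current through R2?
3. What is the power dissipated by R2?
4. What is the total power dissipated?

Nodal analysis, taking node 2 as the 0 V reference.
Source V1 fixes V_0 = 15 V.
KCL at each unknown node (sum of currents leaving = 0; resistances in Ω):
  Node 1: (V_1 - 15)/10 + (V_1 - 0)/30 = 0
Collecting terms: 0.1333 × V_1 = 1.5  =>  V_1 = 11.25 V
Part 1:
  Read off the nodal solution: V_1 = 11.25 V
Part 2:
  I_R2 = (V_1 - V_2)/R2 = (11.25 - 0)/30 = 0.375 A
  Magnitude: I_R2 = 0.375 A
Part 3:
  I_R2 = (V_1 - V_2)/R2 = (11.25 - 0)/30 = 0.375 A
  P_R2 = I_R2² × R2 = (0.375)² × 30 = 4.219 W
Part 4:
  Power in each resistor, P = (ΔV)²/R:
    P_R1 = (15 - 11.25)²/10 = 1.406 W
    P_R2 = (11.25 - 0)²/30 = 4.219 W
  P_total = P_R1 + P_R2 = 5.625 W

Final answers:
1. V_1 = 11.25 V
2. I_R2 = 0.375 A
3. P_R2 = 4.219 W
4. P_total = 5.625 W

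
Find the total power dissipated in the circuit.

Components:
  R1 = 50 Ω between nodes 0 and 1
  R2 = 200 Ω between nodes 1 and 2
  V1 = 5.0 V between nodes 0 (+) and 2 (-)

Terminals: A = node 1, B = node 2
Nodal analysis, taking node 2 as the 0 V reference.
Source V1 fixes V_0 = 5 V.
KCL at each unknown node (sum of currents leaving = 0; resistances in Ω):
  Node 1: (V_1 - 5)/50 + (V_1 - 0)/200 = 0
Collecting terms: 0.025 × V_1 = 0.1  =>  V_1 = 4 V
Power in each resistor, P = (ΔV)²/R:
  P_R1 = (5 - 4)²/50 = 0.02 W
  P_R2 = (4 - 0)²/200 = 0.08 W
P_total = P_R1 + P_R2 = 0.1 W

Final answer: 0.1 W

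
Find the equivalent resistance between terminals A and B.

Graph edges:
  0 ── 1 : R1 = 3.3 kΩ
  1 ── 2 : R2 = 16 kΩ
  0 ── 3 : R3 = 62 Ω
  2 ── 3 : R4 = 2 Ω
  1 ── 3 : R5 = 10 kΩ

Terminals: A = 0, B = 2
The network is not a plain series/parallel combination. Inject a 1 A test current into terminal A (node 0) and return it from terminal B (node 2); then R_eq = V_A / (1 A).
Nodal analysis, taking node 2 as the 0 V reference.
Current source I_test pushes 1 A into node 0 and draws it out of node 2.
KCL at each unknown node (sum of currents leaving = 0; resistances in Ω):
  Node 0: (V_0 - V_1)/3300 + (V_0 - V_3)/62 - 1 = 0
  Node 1: (V_1 - V_0)/3300 + (V_1 - 0)/16000 + (V_1 - V_3)/10000 = 0
  Node 3: (V_3 - V_0)/62 + (V_3 - V_1)/10000 + (V_3 - 0)/2 = 0
Collecting terms (coefficients in siemens):
  0.01643·V_0 - 0.000303·V_1 - 0.01613·V_3 = 1
  0.0004655·V_1 - 0.000303·V_0 - 0.0001·V_3 = 0
  0.5162·V_3 - 0.01613·V_0 - 0.0001·V_1 = 0
Solving these 3 simultaneous equations (Gaussian elimination) gives:
  V_0 = 63.59 V, V_1 = 41.82 V, V_3 = 1.995 V
R_eq = V_0 / 1 A = 63.59 Ω

Final answer: 63.59 Ω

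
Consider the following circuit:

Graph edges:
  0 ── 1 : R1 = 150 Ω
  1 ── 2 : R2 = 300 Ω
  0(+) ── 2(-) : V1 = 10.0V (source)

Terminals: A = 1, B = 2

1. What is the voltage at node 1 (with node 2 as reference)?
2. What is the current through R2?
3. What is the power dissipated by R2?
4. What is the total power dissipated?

Nodal analysis, taking node 2 as the 0 V reference.
Source V1 fixes V_0 = 10 V.
KCL at each unknown node (sum of currents leaving = 0; resistances in Ω):
  Node 1: (V_1 - 10)/150 + (V_1 - 0)/300 = 0
Collecting terms: 0.01 × V_1 = 0.06667  =>  V_1 = 6.667 V
Part 1:
  Read off the nodal solution: V_1 = 6.667 V
Part 2:
  I_R2 = (V_1 - V_2)/R2 = (6.667 - 0)/300 = 0.02222 A
  Magnitude: I_R2 = 0.02222 A
Part 3:
  I_R2 = (V_1 - V_2)/R2 = (6.667 - 0)/300 = 0.02222 A
  P_R2 = I_R2² × R2 = (0.02222)² × 300 = 0.1481 W
Part 4:
  Power in each resistor, P = (ΔV)²/R:
    P_R1 = (10 - 6.667)²/150 = 0.07407 W
    P_R2 = (6.667 - 0)²/300 = 0.1481 W
  P_total = P_R1 + P_R2 = 0.2222 W

Final answers:
1. V_1 = 6.667 V
2. I_R2 = 0.02222 A
3. P_R2 = 0.1481 W
4. P_total = 0.2222 W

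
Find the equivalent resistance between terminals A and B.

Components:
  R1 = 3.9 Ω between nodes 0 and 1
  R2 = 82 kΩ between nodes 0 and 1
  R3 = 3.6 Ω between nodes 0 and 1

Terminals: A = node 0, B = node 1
Reduce the network between node 0 (A) and node 1 (B) by series/parallel combination:
  Rp1 = R1 ‖ R2 ‖ R3 (parallel, all between nodes 0 and 1) = 1/(1/3.9 + 1/82000 + 1/3.6) = 1.872 Ω
R_eq = 1.872 Ω

Final answer: 1.872 Ω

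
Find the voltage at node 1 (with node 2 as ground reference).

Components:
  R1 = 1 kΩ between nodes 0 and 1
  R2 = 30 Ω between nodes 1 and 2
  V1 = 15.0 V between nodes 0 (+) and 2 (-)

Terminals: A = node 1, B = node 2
Nodal analysis, taking node 2 as the 0 V reference.
Source V1 fixes V_0 = 15 V.
KCL at each unknown node (sum of currents leaving = 0; resistances in Ω):
  Node 1: (V_1 - 15)/1000 + (V_1 - 0)/30 = 0
Collecting terms: 0.03433 × V_1 = 0.015  =>  V_1 = 0.4369 V
The requested potential is V_1 = 0.4369 V.

Final answer: V_1 = 0.4369 V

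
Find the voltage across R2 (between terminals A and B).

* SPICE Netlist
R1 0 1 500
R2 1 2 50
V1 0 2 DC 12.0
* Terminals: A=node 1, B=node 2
R1 and R2 are in series across V1 (node 0 → node 1 → node 2), and the output A–B is taken across R2, so this is a voltage divider.
Series current: I = V1/(R1 + R2) = 12/(500 + 50) = 12/550 = 0.02182 A
V_R2 = I × R2 = V1 × R2/(R1 + R2) = 12 × 50/550 = 1.091 V

Final answer: 1.091 V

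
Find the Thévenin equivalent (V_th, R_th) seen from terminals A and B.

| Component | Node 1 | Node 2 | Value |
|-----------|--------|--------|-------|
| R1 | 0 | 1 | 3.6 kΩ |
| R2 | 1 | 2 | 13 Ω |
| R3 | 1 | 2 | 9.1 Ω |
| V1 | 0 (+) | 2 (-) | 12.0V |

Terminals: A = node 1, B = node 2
Step 1 — V_th is the open-circuit voltage V_A - V_B (nothing connected across the terminals).
Nodal analysis, taking node 2 as the 0 V reference.
Source V1 fixes V_0 = 12 V.
KCL at each unknown node (sum of currents leaving = 0; resistances in Ω):
  Node 1: (V_1 - 12)/3600 + (V_1 - 0)/13 + (V_1 - 0)/9.1 = 0
Collecting terms: 0.1871 × V_1 = 0.003333  =>  V_1 = 0.01782 V
V_th = V_1 - V_2 = 0.01782 - 0 = 0.01782 V
Step 2 — R_th: zero the source — replace V1 by a short circuit (node 2 merges into node 0) — and find the resistance seen between A (node 1) and B (node 0).
Reduce the network between node 1 (A) and node 0 (B) by series/parallel combination:
  Rp1 = R1 ‖ R2 ‖ R3 (parallel, all between nodes 0 and 1) = 1/(1/3600 + 1/13 + 1/9.1) = 5.345 Ω
R_th = 5.345 Ω

Final answer: V_th = 0.01782 V, R_th = 5.345 Ω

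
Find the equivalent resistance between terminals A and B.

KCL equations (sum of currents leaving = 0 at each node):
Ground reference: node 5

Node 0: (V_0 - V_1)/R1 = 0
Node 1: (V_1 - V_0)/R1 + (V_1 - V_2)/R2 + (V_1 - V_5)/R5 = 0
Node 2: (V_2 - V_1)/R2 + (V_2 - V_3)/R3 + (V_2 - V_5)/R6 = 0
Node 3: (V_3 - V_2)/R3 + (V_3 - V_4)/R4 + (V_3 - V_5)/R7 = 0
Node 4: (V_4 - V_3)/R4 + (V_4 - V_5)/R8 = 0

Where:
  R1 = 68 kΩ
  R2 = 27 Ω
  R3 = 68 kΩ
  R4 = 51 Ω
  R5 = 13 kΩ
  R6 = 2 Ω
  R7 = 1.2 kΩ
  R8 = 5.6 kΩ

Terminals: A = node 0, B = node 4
The network is not a plain series/parallel combination. Inject a 1 A test current into terminal A (node 0) and return it from terminal B (node 4); then R_eq = V_A / (1 A).
Nodal analysis, taking node 4 as the 0 V reference.
Current source I_test pushes 1 A into node 0 and draws it out of node 4.
KCL at each unknown node (sum of currents leaving = 0; resistances in Ω):
  Node 0: (V_0 - V_1)/68000 - 1 = 0
  Node 1: (V_1 - V_0)/68000 + (V_1 - V_2)/27 + (V_1 - V_5)/13000 = 0
  Node 2: (V_2 - V_1)/27 + (V_2 - V_3)/68000 + (V_2 - V_5)/2 = 0
  Node 3: (V_3 - V_2)/68000 + (V_3 - 0)/51 + (V_3 - V_5)/1200 = 0
  Node 5: (V_5 - V_1)/13000 + (V_5 - V_2)/2 + (V_5 - V_3)/1200 + (V_5 - 0)/5600 = 0
Collecting terms (coefficients in siemens):
  0.00001471·V_0 - 0.00001471·V_1 = 1
  0.03713·V_1 - 0.00001471·V_0 - 0.03704·V_2 - 0.00007692·V_5 = 0
  0.5371·V_2 - 0.03704·V_1 - 0.00001471·V_3 - 0.5·V_5 = 0
  0.02046·V_3 - 0.00001471·V_2 - 0.0008333·V_5 = 0
  0.5011·V_5 - 0.00007692·V_1 - 0.5·V_2 - 0.0008333·V_3 = 0
Solving these 5 simultaneous equations (Gaussian elimination) gives:
  V_0 = 69040 V, V_1 = 1037 V, V_2 = 1011 V, V_3 = 41.81 V
  V_5 = 1009 V
R_eq = V_0 / 1 A = 69040 Ω = 69.04 kΩ

Final answer: 69.04 kΩ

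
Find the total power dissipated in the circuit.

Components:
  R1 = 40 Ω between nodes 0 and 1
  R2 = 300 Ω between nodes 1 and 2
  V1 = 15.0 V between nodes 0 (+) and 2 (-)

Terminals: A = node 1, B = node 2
Nodal analysis, taking node 2 as the 0 V reference.
Source V1 fixes V_0 = 15 V.
KCL at each unknown node (sum of currents leaving = 0; resistances in Ω):
  Node 1: (V_1 - 15)/40 + (V_1 - 0)/300 = 0
Collecting terms: 0.02833 × V_1 = 0.375  =>  V_1 = 13.24 V
Power in each resistor, P = (ΔV)²/R:
  P_R1 = (15 - 13.24)²/40 = 0.07785 W
  P_R2 = (13.24 - 0)²/300 = 0.5839 W
P_total = P_R1 + P_R2 = 0.6618 W

Final answer: 0.6618 W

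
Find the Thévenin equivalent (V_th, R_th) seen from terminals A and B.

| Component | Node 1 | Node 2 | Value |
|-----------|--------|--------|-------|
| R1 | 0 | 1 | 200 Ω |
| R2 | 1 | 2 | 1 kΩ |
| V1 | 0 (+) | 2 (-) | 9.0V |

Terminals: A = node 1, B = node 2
Step 1 — V_th is the open-circuit voltage V_A - V_B (nothing connected across the terminals).
Nodal analysis, taking node 2 as the 0 V reference.
Source V1 fixes V_0 = 9 V.
KCL at each unknown node (sum of currents leaving = 0; resistances in Ω):
  Node 1: (V_1 - 9)/200 + (V_1 - 0)/1000 = 0
Collecting terms: 0.006 × V_1 = 0.045  =>  V_1 = 7.5 V
V_th = V_1 - V_2 = 7.5 - 0 = 7.5 V
Step 2 — R_th: zero the source — replace V1 by a short circuit (node 2 merges into node 0) — and find the resistance seen between A (node 1) and B (node 0).
Reduce the network between node 1 (A) and node 0 (B) by series/parallel combination:
  Rp1 = R1 ‖ R2 (parallel, both between nodes 0 and 1) = 1/(1/200 + 1/1000) = 166.7 Ω
R_th = 166.7 Ω

Final answer: V_th = 7.5 V, R_th = 166.7 Ω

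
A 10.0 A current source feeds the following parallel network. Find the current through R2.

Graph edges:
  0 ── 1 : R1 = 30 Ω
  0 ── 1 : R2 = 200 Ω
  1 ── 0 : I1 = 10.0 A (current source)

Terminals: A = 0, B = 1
All resistors sit directly between nodes 0 and 1, so they are in parallel and share one voltage V; the full source current 10 A splits among them.
1/R_par = 1/30 + 1/200 = 0.03833 S  =>  R_par = 26.09 Ω
V = I × R_par = 10 × 26.09 = 260.9 V
I_R2 = V/R2 = 260.9/200 = 1.304 A

Final answer: 1.304 A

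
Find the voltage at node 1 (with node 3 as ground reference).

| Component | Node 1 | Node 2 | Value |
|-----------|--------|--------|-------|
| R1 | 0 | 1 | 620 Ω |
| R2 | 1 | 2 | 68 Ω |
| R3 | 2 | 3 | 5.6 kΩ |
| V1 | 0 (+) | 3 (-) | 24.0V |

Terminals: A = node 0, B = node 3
Nodal analysis, taking node 3 as the 0 V reference.
Source V1 fixes V_0 = 24 V.
KCL at each unknown node (sum of currents leaving = 0; resistances in Ω):
  Node 1: (V_1 - 24)/620 + (V_1 - V_2)/68 = 0
  Node 2: (V_2 - V_1)/68 + (V_2 - 0)/5600 = 0
Collecting terms (coefficients in siemens):
  0.01632·V_1 - 0.01471·V_2 = 0.03871
  0.01488·V_2 - 0.01471·V_1 = 0
Determinant D = (0.01632)(0.01488) - (-0.01471)(-0.01471) = 0.00002663
V_1 = [(0.03871)(0.01488) - (-0.01471)(0)]/D = 21.63 V
V_2 = [(0.01632)(0) - (0.03871)(-0.01471)]/D = 21.37 V
The requested potential is V_1 = 21.63 V.

Final answer: V_1 = 21.63 V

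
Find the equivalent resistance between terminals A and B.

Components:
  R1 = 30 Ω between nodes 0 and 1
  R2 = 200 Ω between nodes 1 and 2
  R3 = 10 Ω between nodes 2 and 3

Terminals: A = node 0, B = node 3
Reduce the network between node 0 (A) and node 3 (B) by series/parallel combination:
  Rs1 = R1 + R2 (series, joined only at node 1) = 30 + 200 = 230 Ω
  Rs2 = R3 + Rs1 (series, joined only at node 2) = 10 + 230 = 240 Ω
R_eq = 240 Ω

Final answer: 240 Ω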